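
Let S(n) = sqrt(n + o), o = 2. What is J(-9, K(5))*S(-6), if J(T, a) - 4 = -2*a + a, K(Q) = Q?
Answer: -2*I ≈ -2.0*I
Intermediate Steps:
J(T, a) = 4 - a (J(T, a) = 4 + (-2*a + a) = 4 - a)
S(n) = sqrt(2 + n) (S(n) = sqrt(n + 2) = sqrt(2 + n))
J(-9, K(5))*S(-6) = (4 - 1*5)*sqrt(2 - 6) = (4 - 5)*sqrt(-4) = -2*I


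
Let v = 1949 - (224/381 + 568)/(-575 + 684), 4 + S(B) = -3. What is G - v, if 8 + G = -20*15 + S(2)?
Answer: -93805024/41529 ≈ -2258.8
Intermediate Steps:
S(B) = -7 (S(B) = -4 - 3 = -7)
G = -315 (G = -8 + (-20*15 - 7) = -8 + (-300 - 7) = -8 - 307 = -315)
v = 80723389/41529 (v = 1949 - (224*(1/381) + 568)/109 = 1949 - (224/381 + 568)/109 = 1949 - 216632/(381*109) = 1949 - 1*216632/41529 = 1949 - 216632/41529 = 80723389/41529 ≈ 1943.8)
G - v = -315 - 1*80723389/41529 = -315 - 80723389/41529 = -93805024/41529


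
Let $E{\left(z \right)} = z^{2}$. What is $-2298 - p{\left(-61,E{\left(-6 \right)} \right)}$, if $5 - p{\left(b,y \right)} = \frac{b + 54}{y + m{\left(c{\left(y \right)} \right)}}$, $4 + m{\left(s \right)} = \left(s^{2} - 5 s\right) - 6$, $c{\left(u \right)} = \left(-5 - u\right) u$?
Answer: $- \frac{5034316553}{2185982} \approx -2303.0$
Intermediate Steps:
$c{\left(u \right)} = u \left(-5 - u\right)$
$m{\left(s \right)} = -10 + s^{2} - 5 s$ ($m{\left(s \right)} = -4 - \left(6 - s^{2} + 5 s\right) = -10 + s^{2} - 5 s$)
$p{\left(b,y \right)} = 5 - \frac{54 + b}{-10 + y + y^{2} \left(5 + y\right)^{2} + 5 y \left(5 + y\right)}$ ($p{\left(b,y \right)} = 5 - \frac{b + 54}{y - \left(10 - y^{2} \left(5 + y\right)^{2} + 5 \left(-1\right) y \left(5 + y\right)\right)} = 5 - \frac{54 + b}{y + \left(-10 + y^{2} \left(5 + y\right)^{2} + 5 y \left(5 + y\right)\right)} = 5 - \frac{54 + b}{-10 + y + y^{2} \left(5 + y\right)^{2} + 5 y \left(5 + y\right)}$)
$-2298 - p{\left(-61,E{\left(-6 \right)} \right)} = -2298 - \frac{-104 - -61 + 5 \left(\left(-6\right)^{2}\right)^{4} + 50 \left(\left(-6\right)^{2}\right)^{3} + 130 \left(-6\right)^{2} + 150 \left(\left(-6\right)^{2}\right)^{2}}{-10 + \left(\left(-6\right)^{2}\right)^{4} + 10 \left(\left(-6\right)^{2}\right)^{3} + 26 \left(-6\right)^{2} + 30 \left(\left(-6\right)^{2}\right)^{2}} = -2298 - \frac{-104 + 61 + 5 \cdot 36^{4} + 50 \cdot 36^{3} + 130 \cdot 36 + 150 \cdot 36^{2}}{-10 + 36^{4} + 10 \cdot 36^{3} + 26 \cdot 36 + 30 \cdot 36^{2}} = -2298 - \frac{-104 + 61 + 5 \cdot 1679616 + 50 \cdot 46656 + 4680 + 150 \cdot 1296}{-10 + 1679616 + 10 \cdot 46656 + 936 + 30 \cdot 1296} = -2298 - \frac{-104 + 61 + 8398080 + 2332800 + 4680 + 194400}{-10 + 1679616 + 466560 + 936 + 38880} = -2298 - \frac{1}{2185982} \cdot 10929917 = -2298 - \frac{10929917}{2185982} = - \frac{5034316553}{2185982}$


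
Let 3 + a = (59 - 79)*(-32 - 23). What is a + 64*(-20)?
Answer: -183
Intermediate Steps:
a = 1097 (a = -3 + (59 - 79)*(-32 - 23) = -3 - 20*(-55) = -3 + 1100 = 1097)
a + 64*(-20) = 1097 + 64*(-20) = 1097 - 1280 = -183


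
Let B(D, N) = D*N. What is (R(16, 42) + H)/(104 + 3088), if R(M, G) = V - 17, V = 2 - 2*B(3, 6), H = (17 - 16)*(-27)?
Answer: -13/532 ≈ -0.024436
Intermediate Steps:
H = -27 (H = 1*(-27) = -27)
V = -34 (V = 2 - 6*6 = 2 - 2*18 = 2 - 36 = -34)
R(M, G) = -51 (R(M, G) = -34 - 17 = -51)
(R(16, 42) + H)/(104 + 3088) = (-51 - 27)/(104 + 3088) = -78/3192 = -78*1/3192 = -13/532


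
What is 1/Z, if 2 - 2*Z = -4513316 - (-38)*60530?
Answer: 1/1106589 ≈ 9.0368e-7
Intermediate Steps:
Z = 1106589 (Z = 1 - (-4513316 - (-38)*60530)/2 = 1 - (-4513316 - 1*(-2300140))/2 = 1 - (-4513316 + 2300140)/2 = 1 - ½*(-2213176) = 1 + 1106588 = 1106589)
1/Z = 1/1106589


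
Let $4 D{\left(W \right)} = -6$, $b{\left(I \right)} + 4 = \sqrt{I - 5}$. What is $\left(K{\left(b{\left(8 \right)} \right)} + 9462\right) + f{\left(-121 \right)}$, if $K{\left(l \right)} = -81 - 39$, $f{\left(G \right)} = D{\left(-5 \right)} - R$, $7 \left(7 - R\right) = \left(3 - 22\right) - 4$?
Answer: $\frac{130623}{14} \approx 9330.2$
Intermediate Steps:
$b{\left(I \right)} = -4 + \sqrt{-5 + I}$ ($b{\left(I \right)} = -4 + \sqrt{I - 5} = -4 + \sqrt{-5 + I}$)
$D{\left(W \right)} = - \frac{3}{2}$ ($D{\left(W \right)} = \frac{1}{4} \left(-6\right) = - \frac{3}{2}$)
$R = \frac{72}{7}$ ($R = 7 - \frac{\left(3 - 22\right) - 4}{7} = 7 - \frac{-19 - 4}{7} = 7 - - \frac{23}{7} = 7 + \frac{23}{7} = \frac{72}{7} \approx 10.286$)
$f{\left(G \right)} = - \frac{165}{14}$ ($f{\left(G \right)} = - \frac{3}{2} - \frac{72}{7} = - \frac{165}{14}$)
$K{\left(l \right)} = -120$
$\left(K{\left(b{\left(8 \right)} \right)} + 9462\right) + f{\left(-121 \right)} = \left(-120 + 9462\right) - \frac{165}{14} = 9342 - \frac{165}{14} = \frac{130623}{14}$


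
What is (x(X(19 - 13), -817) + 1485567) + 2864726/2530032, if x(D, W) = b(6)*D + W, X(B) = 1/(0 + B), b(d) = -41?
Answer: 626075098029/421672 ≈ 1.4847e+6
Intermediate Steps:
X(B) = 1/B
x(D, W) = W - 41*D (x(D, W) = -41*D + W = W - 41*D)
(x(X(19 - 13), -817) + 1485567) + 2864726/2530032 = ((-817 - 41/(19 - 13)) + 1485567) + 2864726/2530032 = ((-817 - 41/6) + 1485567) + 2864726*(1/2530032) = ((-817 - 41*⅙) + 1485567) + 1432363/1265016 = ((-817 - 41/6) + 1485567) + 1432363/1265016 = (-4943/6 + 1485567) + 1432363/1265016 = 8908459/6 + 1432363/1265016 = 626075098029/421672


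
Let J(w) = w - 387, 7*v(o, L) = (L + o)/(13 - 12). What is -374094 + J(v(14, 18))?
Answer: -2621335/7 ≈ -3.7448e+5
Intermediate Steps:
v(o, L) = L/7 + o/7 (v(o, L) = ((L + o)/(13 - 12))/7 = ((L + o)/1)/7 = ((L + o)*1)/7 = (L + o)/7 = L/7 + o/7)
J(w) = -387 + w
-374094 + J(v(14, 18)) = -374094 + (-387 + ((1/7)*18 + (1/7)*14)) = -374094 + (-387 + (18/7 + 2)) = -374094 + (-387 + 32/7) = -374094 - 2677/7 = -2621335/7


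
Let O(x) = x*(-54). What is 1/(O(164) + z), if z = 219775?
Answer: 1/210919 ≈ 4.7412e-6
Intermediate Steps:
O(x) = -54*x
1/(O(164) + z) = 1/(-54*164 + 219775) = 1/(-8856 + 219775) = 1/210919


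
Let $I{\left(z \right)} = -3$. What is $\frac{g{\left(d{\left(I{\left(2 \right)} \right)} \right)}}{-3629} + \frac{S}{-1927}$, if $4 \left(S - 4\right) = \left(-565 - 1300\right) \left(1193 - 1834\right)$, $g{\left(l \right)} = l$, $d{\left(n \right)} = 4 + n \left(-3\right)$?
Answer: $- \frac{4338500753}{27972332} \approx -155.1$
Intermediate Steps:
$d{\left(n \right)} = 4 - 3 n$
$S = \frac{1195481}{4}$ ($S = 4 + \frac{\left(-565 - 1300\right) \left(1193 - 1834\right)}{4} = 4 + \frac{\left(-565 - 1300\right) \left(-641\right)}{4} = 4 + \frac{\left(-1865\right) \left(-641\right)}{4} = 4 + \frac{1}{4} \cdot 1195465 = 4 + \frac{1195465}{4} = \frac{1195481}{4} \approx 2.9887 \cdot 10^{5}$)
$\frac{g{\left(d{\left(I{\left(2 \right)} \right)} \right)}}{-3629} + \frac{S}{-1927} = \frac{4 - -9}{-3629} + \frac{1195481}{4 \left(-1927\right)} = \left(4 + 9\right) \left(- \frac{1}{3629}\right) + \frac{1195481}{4} \left(- \frac{1}{1927}\right) = 13 \left(- \frac{1}{3629}\right) - \frac{1195481}{7708} = - \frac{13}{3629} - \frac{1195481}{7708} = - \frac{4338500753}{27972332}$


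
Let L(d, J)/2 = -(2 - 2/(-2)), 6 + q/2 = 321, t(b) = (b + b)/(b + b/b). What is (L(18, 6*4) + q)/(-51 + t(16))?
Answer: -10608/835 ≈ -12.704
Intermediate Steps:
t(b) = 2*b/(1 + b) (t(b) = (2*b)/(b + 1) = (2*b)/(1 + b) = 2*b/(1 + b))
q = 630 (q = -12 + 2*321 = -12 + 642 = 630)
L(d, J) = -6 (L(d, J) = 2*(-(2 - 2/(-2))) = 2*(-(2 - 2*(-½))) = 2*(-(2 + 1)) = 2*(-1*3) = 2*(-3) = -6)
(L(18, 6*4) + q)/(-51 + t(16)) = (-6 + 630)/(-51 + 2*16/(1 + 16)) = 624/(-51 + 2*16/17) = 624/(-51 + 2*16*(1/17)) = 624/(-51 + 32/17) = 624/(-835/17) = 624*(-17/835) = -10608/835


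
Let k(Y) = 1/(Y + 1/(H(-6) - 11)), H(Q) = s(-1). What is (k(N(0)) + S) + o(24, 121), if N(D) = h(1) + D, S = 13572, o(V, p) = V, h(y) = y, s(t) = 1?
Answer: 122374/9 ≈ 13597.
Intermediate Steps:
H(Q) = 1
N(D) = 1 + D
k(Y) = 1/(-⅒ + Y) (k(Y) = 1/(Y + 1/(1 - 11)) = 1/(Y + 1/(-10)) = 1/(Y - ⅒) = 1/(-⅒ + Y))
(k(N(0)) + S) + o(24, 121) = (10/(-1 + 10*(1 + 0)) + 13572) + 24 = (10/(-1 + 10*1) + 13572) + 24 = (10/(-1 + 10) + 13572) + 24 = (10/9 + 13572) + 24 = 122158/9 + 24 = 122374/9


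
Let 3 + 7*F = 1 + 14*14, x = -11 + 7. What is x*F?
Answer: -776/7 ≈ -110.86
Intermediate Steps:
x = -4
F = 194/7 (F = -3/7 + (1 + 14*14)/7 = -3/7 + (1 + 196)/7 = -3/7 + (⅐)*197 = -3/7 + 197/7 = 194/7 ≈ 27.714)
x*F = -4*194/7 = -776/7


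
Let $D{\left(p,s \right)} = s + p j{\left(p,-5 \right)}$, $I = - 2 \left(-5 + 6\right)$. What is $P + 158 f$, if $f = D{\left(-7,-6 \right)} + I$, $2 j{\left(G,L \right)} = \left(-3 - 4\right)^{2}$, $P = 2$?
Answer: $-28359$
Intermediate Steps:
$j{\left(G,L \right)} = \frac{49}{2}$ ($j{\left(G,L \right)} = \frac{\left(-3 - 4\right)^{2}}{2} = \frac{\left(-7\right)^{2}}{2} = \frac{1}{2} \cdot 49 = \frac{49}{2}$)
$I = -2$ ($I = \left(-2\right) 1 = -2$)
$D{\left(p,s \right)} = s + \frac{49 p}{2}$ ($D{\left(p,s \right)} = s + p \frac{49}{2} = s + \frac{49 p}{2}$)
$f = - \frac{359}{2}$ ($f = \left(-6 + \frac{49}{2} \left(-7\right)\right) - 2 = \left(-6 - \frac{343}{2}\right) - 2 = - \frac{355}{2} - 2 = - \frac{359}{2} \approx -179.5$)
$P + 158 f = 2 + 158 \left(- \frac{359}{2}\right) = 2 - 28361 = -28359$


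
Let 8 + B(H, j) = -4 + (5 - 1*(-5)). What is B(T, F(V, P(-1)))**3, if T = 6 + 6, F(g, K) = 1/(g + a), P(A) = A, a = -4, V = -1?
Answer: -8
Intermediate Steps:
F(g, K) = 1/(-4 + g) (F(g, K) = 1/(g - 4) = 1/(-4 + g))
T = 12
B(H, j) = -2 (B(H, j) = -8 + (-4 + (5 - 1*(-5))) = -8 + (-4 + (5 + 5)) = -8 + (-4 + 10) = -8 + 6 = -2)
B(T, F(V, P(-1)))**3 = (-2)**3 = -8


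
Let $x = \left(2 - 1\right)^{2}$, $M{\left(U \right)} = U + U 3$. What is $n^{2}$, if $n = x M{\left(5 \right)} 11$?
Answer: $48400$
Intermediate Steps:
$M{\left(U \right)} = 4 U$ ($M{\left(U \right)} = U + 3 U = 4 U$)
$x = 1$ ($x = 1^{2} = 1$)
$n = 220$ ($n = 1 \cdot 4 \cdot 5 \cdot 11 = 1 \cdot 20 \cdot 11 = 20 \cdot 11 = 220$)
$n^{2} = 220^{2} = 48400$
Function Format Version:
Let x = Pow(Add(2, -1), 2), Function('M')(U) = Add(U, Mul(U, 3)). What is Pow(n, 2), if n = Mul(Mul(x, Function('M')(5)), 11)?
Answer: 48400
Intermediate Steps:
Function('M')(U) = Mul(4, U) (Function('M')(U) = Add(U, Mul(3, U)) = Mul(4, U))
x = 1 (x = Pow(1, 2) = 1)
n = 220 (n = Mul(Mul(1, Mul(4, 5)), 11) = Mul(Mul(1, 20), 11) = Mul(20, 11) = 220)
Pow(n, 2) = Pow(220, 2) = 48400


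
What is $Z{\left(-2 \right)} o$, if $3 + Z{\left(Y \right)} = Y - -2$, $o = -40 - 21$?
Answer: $183$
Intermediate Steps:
$o = -61$
$Z{\left(Y \right)} = -1 + Y$ ($Z{\left(Y \right)} = -3 + \left(Y - -2\right) = -3 + \left(Y + 2\right) = -3 + \left(2 + Y\right) = -1 + Y$)
$Z{\left(-2 \right)} o = \left(-1 - 2\right) \left(-61\right) = \left(-3\right) \left(-61\right) = 183$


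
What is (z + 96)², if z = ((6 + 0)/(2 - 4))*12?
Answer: 3600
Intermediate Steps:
z = -36 (z = (6/(-2))*12 = (6*(-½))*12 = -3*12 = -36)
(z + 96)² = (-36 + 96)² = 60² = 3600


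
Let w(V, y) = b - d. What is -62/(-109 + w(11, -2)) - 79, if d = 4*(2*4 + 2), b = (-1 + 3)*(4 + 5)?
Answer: -10287/131 ≈ -78.527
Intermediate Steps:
b = 18 (b = 2*9 = 18)
d = 40 (d = 4*(8 + 2) = 4*10 = 40)
w(V, y) = -22 (w(V, y) = 18 - 1*40 = 18 - 40 = -22)
-62/(-109 + w(11, -2)) - 79 = -62/(-109 - 22) - 79 = -62/(-131) - 79 = -1/131*(-62) - 79 = 62/131 - 79 = -10287/131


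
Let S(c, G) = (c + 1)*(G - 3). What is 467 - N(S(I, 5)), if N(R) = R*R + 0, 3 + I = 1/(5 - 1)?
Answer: 1819/4 ≈ 454.75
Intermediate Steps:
I = -11/4 (I = -3 + 1/(5 - 1) = -3 + 1/4 = -11/4 ≈ -2.7500)
S(c, G) = (1 + c)*(-3 + G)
N(R) = R**2 (N(R) = R**2 + 0 = R**2)
467 - N(S(I, 5)) = 467 - (-3 + 5 - 3*(-11/4) + 5*(-11/4))**2 = 467 - (-3 + 5 + 33/4 - 55/4)**2 = 467 - (-7/2)**2 = 467 - 1*49/4 = 467 - 49/4 = 1819/4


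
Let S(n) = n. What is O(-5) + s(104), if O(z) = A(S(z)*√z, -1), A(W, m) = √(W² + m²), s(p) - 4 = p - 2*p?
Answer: -100 + 2*I*√31 ≈ -100.0 + 11.136*I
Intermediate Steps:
s(p) = 4 - p (s(p) = 4 + (p - 2*p) = 4 - p)
O(z) = √(1 + z³) (O(z) = √((z*√z)² + (-1)²) = √((z^(3/2))² + 1) = √(z³ + 1) = √(1 + z³))
O(-5) + s(104) = √(1 + (-5)³) + (4 - 1*104) = √(1 - 125) + (4 - 104) = √(-124) - 100 = 2*I*√31 - 100 = -100 + 2*I*√31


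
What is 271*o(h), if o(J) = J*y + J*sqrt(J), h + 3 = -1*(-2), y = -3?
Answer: 813 - 271*I ≈ 813.0 - 271.0*I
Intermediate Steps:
h = -1 (h = -3 - 1*(-2) = -3 + 2 = -1)
o(J) = J**(3/2) - 3*J (o(J) = J*(-3) + J*sqrt(J) = -3*J + J**(3/2) = J**(3/2) - 3*J)
271*o(h) = 271*((-1)**(3/2) - 3*(-1)) = 271*(-I + 3) = 271*(3 - I) = 813 - 271*I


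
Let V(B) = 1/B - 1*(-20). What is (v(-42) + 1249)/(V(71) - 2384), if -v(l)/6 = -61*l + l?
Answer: 75757/12911 ≈ 5.8676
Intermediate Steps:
v(l) = 360*l (v(l) = -6*(-61*l + l) = -(-360)*l = 360*l)
V(B) = 20 + 1/B (V(B) = 1/B + 20 = 20 + 1/B)
(v(-42) + 1249)/(V(71) - 2384) = (360*(-42) + 1249)/((20 + 1/71) - 2384) = (-15120 + 1249)/((20 + 1/71) - 2384) = -13871/(1421/71 - 2384) = -13871/(-167843/71) = -13871*(-71/167843) = 75757/12911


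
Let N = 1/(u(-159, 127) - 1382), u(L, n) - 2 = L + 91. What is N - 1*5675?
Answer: -8217401/1448 ≈ -5675.0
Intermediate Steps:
u(L, n) = 93 + L (u(L, n) = 2 + (L + 91) = 2 + (91 + L) = 93 + L)
N = -1/1448 (N = 1/((93 - 159) - 1382) = 1/(-66 - 1382) = 1/(-1448) = -1/1448 ≈ -0.00069061)
N - 1*5675 = -1/1448 - 1*5675 = -1/1448 - 5675 = -8217401/1448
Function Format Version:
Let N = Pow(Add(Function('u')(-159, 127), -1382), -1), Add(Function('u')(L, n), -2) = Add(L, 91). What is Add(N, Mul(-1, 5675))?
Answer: Rational(-8217401, 1448) ≈ -5675.0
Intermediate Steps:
Function('u')(L, n) = Add(93, L) (Function('u')(L, n) = Add(2, Add(L, 91)) = Add(2, Add(91, L)) = Add(93, L))
N = Rational(-1, 1448) (N = Pow(Add(Add(93, -159), -1382), -1) = Pow(Add(-66, -1382), -1) = Pow(-1448, -1) = Rational(-1, 1448) ≈ -0.00069061)
Add(N, Mul(-1, 5675)) = Add(Rational(-1, 1448), Mul(-1, 5675)) = Add(Rational(-1, 1448), -5675) = Rational(-8217401, 1448)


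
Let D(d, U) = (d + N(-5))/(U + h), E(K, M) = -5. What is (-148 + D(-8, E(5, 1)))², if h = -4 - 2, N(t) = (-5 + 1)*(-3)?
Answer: 2663424/121 ≈ 22012.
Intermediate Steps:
N(t) = 12 (N(t) = -4*(-3) = 12)
h = -6
D(d, U) = (12 + d)/(-6 + U) (D(d, U) = (d + 12)/(U - 6) = (12 + d)/(-6 + U))
(-148 + D(-8, E(5, 1)))² = (-148 + (12 - 8)/(-6 - 5))² = (-148 + 4/(-11))² = (-148 - 1/11*4)² = (-148 - 4/11)² = (-1632/11)² = 2663424/121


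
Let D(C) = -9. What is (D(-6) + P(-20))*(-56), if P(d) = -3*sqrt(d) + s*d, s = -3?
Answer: -2856 + 336*I*sqrt(5) ≈ -2856.0 + 751.32*I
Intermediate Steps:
P(d) = -3*d - 3*sqrt(d) (P(d) = -3*sqrt(d) - 3*d = -3*d - 3*sqrt(d))
(D(-6) + P(-20))*(-56) = (-9 + (-3*(-20) - 6*I*sqrt(5)))*(-56) = (-9 + (60 - 6*I*sqrt(5)))*(-56) = (51 - 6*I*sqrt(5))*(-56) = -2856 + 336*I*sqrt(5)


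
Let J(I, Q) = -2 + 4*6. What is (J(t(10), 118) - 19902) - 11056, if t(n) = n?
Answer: -30936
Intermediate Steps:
J(I, Q) = 22 (J(I, Q) = -2 + 24 = 22)
(J(t(10), 118) - 19902) - 11056 = (22 - 19902) - 11056 = -19880 - 11056 = -30936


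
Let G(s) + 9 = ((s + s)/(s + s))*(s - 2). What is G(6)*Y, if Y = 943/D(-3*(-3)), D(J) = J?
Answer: -4715/9 ≈ -523.89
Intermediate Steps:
G(s) = -11 + s (G(s) = -9 + ((s + s)/(s + s))*(s - 2) = -9 + ((2*s)/((2*s)))*(-2 + s) = -9 + ((2*s)*(1/(2*s)))*(-2 + s) = -9 + 1*(-2 + s) = -9 + (-2 + s) = -11 + s)
Y = 943/9 (Y = 943/((-3*(-3))) = 943/9 ≈ 104.78)
G(6)*Y = (-11 + 6)*(943/9) = -5*943/9 = -4715/9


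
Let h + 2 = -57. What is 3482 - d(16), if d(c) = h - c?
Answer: 3557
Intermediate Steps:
h = -59 (h = -2 - 57 = -59)
d(c) = -59 - c
3482 - d(16) = 3482 - (-59 - 1*16) = 3482 - (-59 - 16) = 3482 - 1*(-75) = 3482 + 75 = 3557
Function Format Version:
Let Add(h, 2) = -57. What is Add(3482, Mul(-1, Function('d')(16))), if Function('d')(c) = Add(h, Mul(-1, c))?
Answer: 3557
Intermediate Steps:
h = -59 (h = Add(-2, -57) = -59)
Function('d')(c) = Add(-59, Mul(-1, c))
Add(3482, Mul(-1, Function('d')(16))) = Add(3482, Mul(-1, Add(-59, Mul(-1, 16)))) = Add(3482, Mul(-1, Add(-59, -16))) = Add(3482, Mul(-1, -75)) = Add(3482, 75) = 3557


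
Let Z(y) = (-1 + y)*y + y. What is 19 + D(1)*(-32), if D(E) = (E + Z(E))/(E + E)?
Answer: -13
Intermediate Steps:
Z(y) = y + y*(-1 + y) (Z(y) = y*(-1 + y) + y = y + y*(-1 + y))
D(E) = (E + E²)/(2*E) (D(E) = (E + E²)/(E + E) = (E + E²)/((2*E)) = (E + E²)*(1/(2*E)) = (E + E²)/(2*E))
19 + D(1)*(-32) = 19 + (½ + (½)*1)*(-32) = 19 + (½ + ½)*(-32) = 19 + 1*(-32) = 19 - 32 = -13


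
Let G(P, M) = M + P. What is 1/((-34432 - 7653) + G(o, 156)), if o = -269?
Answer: -1/42198 ≈ -2.3698e-5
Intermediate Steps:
1/((-34432 - 7653) + G(o, 156)) = 1/((-34432 - 7653) + (156 - 269)) = 1/(-42085 - 113) = 1/(-42198) = -1/42198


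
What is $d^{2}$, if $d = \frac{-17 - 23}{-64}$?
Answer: $\frac{25}{64} \approx 0.39063$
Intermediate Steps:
$d = \frac{5}{8}$ ($d = \left(-40\right) \left(- \frac{1}{64}\right) = \frac{5}{8} \approx 0.625$)
$d^{2} = \left(\frac{5}{8}\right)^{2} = \frac{25}{64}$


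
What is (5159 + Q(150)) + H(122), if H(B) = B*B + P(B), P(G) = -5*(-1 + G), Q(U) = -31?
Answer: 19407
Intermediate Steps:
P(G) = 5 - 5*G
H(B) = 5 + B**2 - 5*B (H(B) = B*B + (5 - 5*B) = B**2 + (5 - 5*B) = 5 + B**2 - 5*B)
(5159 + Q(150)) + H(122) = (5159 - 31) + (5 + 122**2 - 5*122) = 5128 + (5 + 14884 - 610) = 5128 + 14279 = 19407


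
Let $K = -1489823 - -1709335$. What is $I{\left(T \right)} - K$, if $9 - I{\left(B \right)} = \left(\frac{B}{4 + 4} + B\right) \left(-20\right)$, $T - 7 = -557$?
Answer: $-231878$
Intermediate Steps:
$T = -550$ ($T = 7 - 557 = -550$)
$I{\left(B \right)} = 9 + \frac{45 B}{2}$ ($I{\left(B \right)} = 9 - \left(\frac{B}{4 + 4} + B\right) \left(-20\right) = 9 - \left(\frac{B}{8} + B\right) \left(-20\right) = 9 - \frac{9 B}{8} \left(-20\right) = 9 - - \frac{45 B}{2} = 9 + \frac{45 B}{2}$)
$K = 219512$ ($K = -1489823 + 1709335 = 219512$)
$I{\left(T \right)} - K = \left(9 + \frac{45}{2} \left(-550\right)\right) - 219512 = \left(9 - 12375\right) - 219512 = -12366 - 219512 = -231878$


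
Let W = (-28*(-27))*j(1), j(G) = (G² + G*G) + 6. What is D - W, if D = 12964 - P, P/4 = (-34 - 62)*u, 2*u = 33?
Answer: 13252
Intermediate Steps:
u = 33/2 (u = (½)*33 = 33/2 ≈ 16.500)
P = -6336 (P = 4*((-34 - 62)*(33/2)) = 4*(-96*33/2) = 4*(-1584) = -6336)
j(G) = 6 + 2*G² (j(G) = (G² + G²) + 6 = 2*G² + 6 = 6 + 2*G²)
D = 19300 (D = 12964 - 1*(-6336) = 12964 + 6336 = 19300)
W = 6048 (W = (-28*(-27))*(6 + 2*1²) = 756*(6 + 2*1) = 756*(6 + 2) = 756*8 = 6048)
D - W = 19300 - 1*6048 = 19300 - 6048 = 13252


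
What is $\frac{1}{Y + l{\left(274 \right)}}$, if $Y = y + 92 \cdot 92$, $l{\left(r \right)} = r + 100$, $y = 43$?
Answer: $\frac{1}{8881} \approx 0.0001126$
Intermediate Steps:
$l{\left(r \right)} = 100 + r$
$Y = 8507$ ($Y = 43 + 92 \cdot 92 = 43 + 8464 = 8507$)
$\frac{1}{Y + l{\left(274 \right)}} = \frac{1}{8507 + \left(100 + 274\right)} = \frac{1}{8507 + 374} = \frac{1}{8881}$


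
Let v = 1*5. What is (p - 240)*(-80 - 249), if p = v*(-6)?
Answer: 88830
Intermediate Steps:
v = 5
p = -30 (p = 5*(-6) = -30)
(p - 240)*(-80 - 249) = (-30 - 240)*(-80 - 249) = -270*(-329) = 88830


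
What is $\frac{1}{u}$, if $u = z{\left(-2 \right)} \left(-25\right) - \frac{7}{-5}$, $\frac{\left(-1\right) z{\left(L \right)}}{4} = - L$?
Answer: $\frac{5}{1007} \approx 0.0049652$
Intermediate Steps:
$z{\left(L \right)} = 4 L$ ($z{\left(L \right)} = - 4 \left(- L\right) = 4 L$)
$u = \frac{1007}{5}$ ($u = 4 \left(-2\right) \left(-25\right) - \frac{7}{-5} = \left(-8\right) \left(-25\right) - 7 \left(- \frac{1}{5}\right) = 200 - - \frac{7}{5} = 200 + \frac{7}{5} = \frac{1007}{5} \approx 201.4$)
$\frac{1}{u} = \frac{1}{\frac{1007}{5}} = \frac{5}{1007}$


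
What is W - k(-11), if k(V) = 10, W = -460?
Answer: -470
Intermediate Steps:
W - k(-11) = -460 - 1*10 = -460 - 10 = -470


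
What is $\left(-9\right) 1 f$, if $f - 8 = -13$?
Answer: $45$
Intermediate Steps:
$f = -5$ ($f = 8 - 13 = -5$)
$\left(-9\right) 1 f = \left(-9\right) 1 \left(-5\right) = \left(-9\right) \left(-5\right) = 45$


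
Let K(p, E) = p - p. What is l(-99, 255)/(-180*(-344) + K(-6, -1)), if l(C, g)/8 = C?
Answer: -11/860 ≈ -0.012791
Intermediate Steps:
l(C, g) = 8*C
K(p, E) = 0
l(-99, 255)/(-180*(-344) + K(-6, -1)) = (8*(-99))/(-180*(-344) + 0) = -792/(61920 + 0) = -792/61920 = -792*1/61920 = -11/860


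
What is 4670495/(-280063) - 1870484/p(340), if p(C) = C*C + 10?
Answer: -48354967611/1471731065 ≈ -32.856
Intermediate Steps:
p(C) = 10 + C² (p(C) = C² + 10 = 10 + C²)
4670495/(-280063) - 1870484/p(340) = 4670495/(-280063) - 1870484/(10 + 340²) = 4670495*(-1/280063) - 1870484/(10 + 115600) = -4670495/280063 - 1870484/115610 = -4670495/280063 - 1870484*1/115610 = -4670495/280063 - 85022/5255 = -48354967611/1471731065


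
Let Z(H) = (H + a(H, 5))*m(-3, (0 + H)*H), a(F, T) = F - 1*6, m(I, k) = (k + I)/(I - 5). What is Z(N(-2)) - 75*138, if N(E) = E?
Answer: -41395/4 ≈ -10349.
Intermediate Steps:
m(I, k) = (I + k)/(-5 + I)
a(F, T) = -6 + F (a(F, T) = F - 6 = -6 + F)
Z(H) = (-6 + 2*H)*(3/8 - H²/8) (Z(H) = (H + (-6 + H))*((-3 + (0 + H)*H)/(-5 - 3)) = (-6 + 2*H)*((-3 + H*H)/(-8)) = (-6 + 2*H)*(-(-3 + H²)/8) = (-6 + 2*H)*(3/8 - H²/8))
Z(N(-2)) - 75*138 = -(-3 - 2)*(-3 + (-2)²)/4 - 75*138 = -¼*(-5)*(-3 + 4) - 10350 = -¼*(-5)*1 - 10350 = 5/4 - 10350 = -41395/4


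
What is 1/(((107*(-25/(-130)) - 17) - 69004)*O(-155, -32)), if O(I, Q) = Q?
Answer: 13/28704176 ≈ 4.5290e-7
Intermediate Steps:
1/(((107*(-25/(-130)) - 17) - 69004)*O(-155, -32)) = 1/((107*(-25/(-130)) - 17) - 69004*(-32)) = -1/32/((107*(-25*(-1/130)) - 17) - 69004) = -1/32/((107*(5/26) - 17) - 69004) = -1/32/((535/26 - 17) - 69004) = -1/32/(93/26 - 69004) = -1/32/(-1794011/26) = -26/1794011*(-1/32) = 13/28704176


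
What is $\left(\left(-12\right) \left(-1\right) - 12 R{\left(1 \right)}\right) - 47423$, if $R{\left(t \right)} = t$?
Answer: $-47423$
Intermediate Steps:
$\left(\left(-12\right) \left(-1\right) - 12 R{\left(1 \right)}\right) - 47423 = \left(\left(-12\right) \left(-1\right) - 12\right) - 47423 = \left(12 - 12\right) - 47423 = 0 - 47423 = -47423$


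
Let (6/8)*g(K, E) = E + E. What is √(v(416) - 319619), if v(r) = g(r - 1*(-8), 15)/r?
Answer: 3*I*√24006931/26 ≈ 565.35*I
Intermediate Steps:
g(K, E) = 8*E/3 (g(K, E) = 4*(E + E)/3 = 4*(2*E)/3 = 8*E/3)
v(r) = 40/r (v(r) = ((8/3)*15)/r = 40/r)
√(v(416) - 319619) = √(40/416 - 319619) = √(40*(1/416) - 319619) = √(5/52 - 319619) = √(-16620183/52) = 3*I*√24006931/26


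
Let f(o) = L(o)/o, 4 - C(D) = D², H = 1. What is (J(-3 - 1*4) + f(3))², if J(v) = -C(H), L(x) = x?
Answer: 4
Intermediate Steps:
C(D) = 4 - D²
f(o) = 1 (f(o) = o/o = 1)
J(v) = -3 (J(v) = -(4 - 1*1²) = -(4 - 1*1) = -(4 - 1) = -1*3 = -3)
(J(-3 - 1*4) + f(3))² = (-3 + 1)² = (-2)² = 4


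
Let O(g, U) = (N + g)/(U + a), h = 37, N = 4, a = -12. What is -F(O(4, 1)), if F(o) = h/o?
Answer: 407/8 ≈ 50.875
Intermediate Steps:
O(g, U) = (4 + g)/(-12 + U) (O(g, U) = (4 + g)/(U - 12) = (4 + g)/(-12 + U))
F(o) = 37/o
-F(O(4, 1)) = -37/((4 + 4)/(-12 + 1)) = -37/(8/(-11)) = -37/((-1/11*8)) = -37/(-8/11) = -37*(-11)/8 = -1*(-407/8) = 407/8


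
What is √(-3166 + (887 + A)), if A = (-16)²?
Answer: 17*I*√7 ≈ 44.978*I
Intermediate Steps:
A = 256
√(-3166 + (887 + A)) = √(-3166 + (887 + 256)) = √(-3166 + 1143) = √(-2023) = 17*I*√7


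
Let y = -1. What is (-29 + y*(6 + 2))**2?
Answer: 1369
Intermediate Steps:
(-29 + y*(6 + 2))**2 = (-29 - (6 + 2))**2 = (-29 - 1*8)**2 = (-29 - 8)**2 = (-37)**2 = 1369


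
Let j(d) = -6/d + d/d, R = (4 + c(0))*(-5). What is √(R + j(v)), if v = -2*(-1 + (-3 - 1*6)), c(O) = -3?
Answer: I*√430/10 ≈ 2.0736*I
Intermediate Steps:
R = -5 (R = (4 - 3)*(-5) = 1*(-5) = -5)
v = 20 (v = -2*(-1 + (-3 - 6)) = -2*(-1 - 9) = -2*(-10) = 20)
j(d) = 1 - 6/d (j(d) = -6/d + 1 = 1 - 6/d)
√(R + j(v)) = √(-5 + (-6 + 20)/20) = √(-5 + (1/20)*14) = √(-5 + 7/10) = √(-43/10) = I*√430/10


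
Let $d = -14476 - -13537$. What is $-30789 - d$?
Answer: $-29850$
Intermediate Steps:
$d = -939$ ($d = -14476 + 13537 = -939$)
$-30789 - d = -30789 - -939 = -30789 + 939 = -29850$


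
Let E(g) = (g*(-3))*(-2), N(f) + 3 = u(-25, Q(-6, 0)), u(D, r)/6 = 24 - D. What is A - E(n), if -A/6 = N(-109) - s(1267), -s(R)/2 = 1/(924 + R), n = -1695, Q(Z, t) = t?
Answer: 18456972/2191 ≈ 8424.0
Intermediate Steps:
u(D, r) = 144 - 6*D (u(D, r) = 6*(24 - D) = 144 - 6*D)
N(f) = 291 (N(f) = -3 + (144 - 6*(-25)) = -3 + (144 + 150) = -3 + 294 = 291)
s(R) = -2/(924 + R)
A = -3825498/2191 (A = -6*(291 - (-2)/(924 + 1267)) = -6*(291 - (-2)/2191) = -6*(291 - 1*(-2/2191)) = -6*(291 + 2/2191) = -6*637583/2191 = -3825498/2191 ≈ -1746.0)
E(g) = 6*g (E(g) = -3*g*(-2) = 6*g)
A - E(n) = -3825498/2191 - 6*(-1695) = -3825498/2191 - 1*(-10170) = -3825498/2191 + 10170 = 18456972/2191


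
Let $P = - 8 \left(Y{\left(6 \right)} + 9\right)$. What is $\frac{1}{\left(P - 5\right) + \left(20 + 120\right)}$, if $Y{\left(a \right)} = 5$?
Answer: $\frac{1}{23} \approx 0.043478$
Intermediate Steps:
$P = -112$ ($P = - 8 \left(5 + 9\right) = \left(-8\right) 14 = -112$)
$\frac{1}{\left(P - 5\right) + \left(20 + 120\right)} = \frac{1}{\left(-112 - 5\right) + \left(20 + 120\right)} = \frac{1}{-117 + 140} = \frac{1}{23}$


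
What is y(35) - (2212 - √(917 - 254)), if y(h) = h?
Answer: -2177 + √663 ≈ -2151.3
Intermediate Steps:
y(35) - (2212 - √(917 - 254)) = 35 - (2212 - √(917 - 254)) = 35 - (2212 - √663) = 35 + (-2212 + √663) = -2177 + √663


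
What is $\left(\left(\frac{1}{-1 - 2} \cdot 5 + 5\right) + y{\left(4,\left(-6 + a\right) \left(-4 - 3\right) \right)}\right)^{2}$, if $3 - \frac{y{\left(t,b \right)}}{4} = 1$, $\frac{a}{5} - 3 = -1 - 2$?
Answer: $\frac{1156}{9} \approx 128.44$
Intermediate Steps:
$a = 0$ ($a = 15 + 5 \left(-1 - 2\right) = 15 + 5 \left(-3\right) = 15 - 15 = 0$)
$y{\left(t,b \right)} = 8$ ($y{\left(t,b \right)} = 12 - 4 = 8$)
$\left(\left(\frac{1}{-1 - 2} \cdot 5 + 5\right) + y{\left(4,\left(-6 + a\right) \left(-4 - 3\right) \right)}\right)^{2} = \left(\left(\frac{1}{-1 - 2} \cdot 5 + 5\right) + 8\right)^{2} = \left(\left(\frac{1}{-3} \cdot 5 + 5\right) + 8\right)^{2} = \left(\left(\left(- \frac{1}{3}\right) 5 + 5\right) + 8\right)^{2} = \left(\left(- \frac{5}{3} + 5\right) + 8\right)^{2} = \left(\frac{10}{3} + 8\right)^{2} = \left(\frac{34}{3}\right)^{2} = \frac{1156}{9}$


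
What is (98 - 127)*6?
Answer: -174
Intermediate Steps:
(98 - 127)*6 = -29*6 = -174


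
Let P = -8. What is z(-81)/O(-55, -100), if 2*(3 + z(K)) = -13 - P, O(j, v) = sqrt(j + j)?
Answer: I*sqrt(110)/20 ≈ 0.5244*I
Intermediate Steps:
O(j, v) = sqrt(2)*sqrt(j) (O(j, v) = sqrt(2*j) = sqrt(2)*sqrt(j))
z(K) = -11/2 (z(K) = -3 + (-13 - 1*(-8))/2 = -3 + (-13 + 8)/2 = -3 + (1/2)*(-5) = -3 - 5/2 = -11/2)
z(-81)/O(-55, -100) = -11*(-I*sqrt(110)/110)/2 = -(-1)*I*sqrt(110)/20 = I*sqrt(110)/20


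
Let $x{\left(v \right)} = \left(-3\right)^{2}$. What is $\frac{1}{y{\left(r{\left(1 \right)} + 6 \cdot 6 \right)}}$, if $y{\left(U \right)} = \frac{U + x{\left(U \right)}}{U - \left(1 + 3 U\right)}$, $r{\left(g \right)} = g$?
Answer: $- \frac{75}{46} \approx -1.6304$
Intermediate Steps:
$x{\left(v \right)} = 9$
$y{\left(U \right)} = \frac{9 + U}{-1 - 2 U}$ ($y{\left(U \right)} = \frac{U + 9}{U - \left(1 + 3 U\right)} = \frac{9 + U}{-1 - 2 U}$)
$\frac{1}{y{\left(r{\left(1 \right)} + 6 \cdot 6 \right)}} = \frac{1}{\frac{1}{1 + 2 \left(1 + 6 \cdot 6\right)} \left(-9 - \left(1 + 6 \cdot 6\right)\right)} = \frac{1}{\frac{1}{1 + 2 \left(1 + 36\right)} \left(-9 - \left(1 + 36\right)\right)} = \frac{1}{\frac{1}{1 + 2 \cdot 37} \left(-9 - 37\right)} = \frac{1}{\frac{1}{1 + 74} \left(-9 - 37\right)} = \frac{1}{\frac{1}{75} \left(-46\right)} = \frac{1}{- \frac{46}{75}} = - \frac{75}{46}$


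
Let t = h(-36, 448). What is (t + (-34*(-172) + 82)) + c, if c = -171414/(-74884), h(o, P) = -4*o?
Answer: 227508415/37442 ≈ 6076.3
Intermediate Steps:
t = 144 (t = -4*(-36) = 144)
c = 85707/37442 (c = -171414*(-1/74884) = 85707/37442 ≈ 2.2891)
(t + (-34*(-172) + 82)) + c = (144 + (-34*(-172) + 82)) + 85707/37442 = (144 + (5848 + 82)) + 85707/37442 = (144 + 5930) + 85707/37442 = 6074 + 85707/37442 = 227508415/37442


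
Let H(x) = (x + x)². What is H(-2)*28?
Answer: 448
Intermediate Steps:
H(x) = 4*x² (H(x) = (2*x)² = 4*x²)
H(-2)*28 = (4*(-2)²)*28 = (4*4)*28 = 16*28 = 448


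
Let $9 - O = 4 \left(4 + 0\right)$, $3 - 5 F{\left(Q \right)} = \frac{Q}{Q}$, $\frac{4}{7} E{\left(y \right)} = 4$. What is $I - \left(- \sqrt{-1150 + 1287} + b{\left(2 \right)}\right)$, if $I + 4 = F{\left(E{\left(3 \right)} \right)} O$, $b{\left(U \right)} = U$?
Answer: $- \frac{44}{5} + \sqrt{137} \approx 2.9047$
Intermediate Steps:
$E{\left(y \right)} = 7$ ($E{\left(y \right)} = \frac{7}{4} \cdot 4 = 7$)
$F{\left(Q \right)} = \frac{2}{5}$ ($F{\left(Q \right)} = \frac{3}{5} - \frac{Q \frac{1}{Q}}{5} = \frac{3}{5} - \frac{1}{5} = \frac{2}{5}$)
$O = -7$ ($O = 9 - 4 \left(4 + 0\right) = 9 - 4 \cdot 4 = 9 - 16 = -7$)
$I = - \frac{34}{5}$ ($I = -4 + \frac{2}{5} \left(-7\right) = -4 - \frac{14}{5} = - \frac{34}{5} \approx -6.8$)
$I - \left(- \sqrt{-1150 + 1287} + b{\left(2 \right)}\right) = - \frac{34}{5} + \left(\sqrt{-1150 + 1287} - 2\right) = - \frac{34}{5} - \left(2 - \sqrt{137}\right) = - \frac{44}{5} + \sqrt{137}$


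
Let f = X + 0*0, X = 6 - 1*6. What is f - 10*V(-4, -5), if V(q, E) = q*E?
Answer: -200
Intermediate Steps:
X = 0 (X = 6 - 6 = 0)
f = 0 (f = 0 + 0*0 = 0 + 0 = 0)
V(q, E) = E*q
f - 10*V(-4, -5) = 0 - (-50)*(-4) = 0 - 10*20 = 0 - 200 = -200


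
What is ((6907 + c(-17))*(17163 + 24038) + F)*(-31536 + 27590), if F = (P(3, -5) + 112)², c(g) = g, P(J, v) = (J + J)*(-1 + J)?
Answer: -1120230989636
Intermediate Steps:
P(J, v) = 2*J*(-1 + J) (P(J, v) = (2*J)*(-1 + J) = 2*J*(-1 + J))
F = 15376 (F = (2*3*(-1 + 3) + 112)² = (2*3*2 + 112)² = (12 + 112)² = 124² = 15376)
((6907 + c(-17))*(17163 + 24038) + F)*(-31536 + 27590) = ((6907 - 17)*(17163 + 24038) + 15376)*(-31536 + 27590) = (6890*41201 + 15376)*(-3946) = (283874890 + 15376)*(-3946) = 283890266*(-3946) = -1120230989636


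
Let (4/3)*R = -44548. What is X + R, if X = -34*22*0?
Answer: -33411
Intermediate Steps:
X = 0 (X = -748*0 = 0)
R = -33411 (R = (¾)*(-44548) = -33411)
X + R = 0 - 33411 = -33411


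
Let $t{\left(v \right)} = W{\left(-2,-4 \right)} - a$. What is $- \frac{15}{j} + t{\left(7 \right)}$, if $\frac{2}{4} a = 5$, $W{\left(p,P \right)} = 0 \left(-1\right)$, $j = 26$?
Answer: $- \frac{275}{26} \approx -10.577$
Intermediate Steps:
$W{\left(p,P \right)} = 0$
$a = 10$ ($a = 2 \cdot 5 = 10$)
$t{\left(v \right)} = -10$ ($t{\left(v \right)} = 0 - 10 = -10$)
$- \frac{15}{j} + t{\left(7 \right)} = - \frac{15}{26} - 10 = - \frac{275}{26}$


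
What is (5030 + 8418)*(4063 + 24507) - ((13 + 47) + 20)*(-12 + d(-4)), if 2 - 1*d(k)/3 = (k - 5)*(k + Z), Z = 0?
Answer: 384218480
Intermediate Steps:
d(k) = 6 - 3*k*(-5 + k) (d(k) = 6 - 3*(k - 5)*(k + 0) = 6 - 3*(-5 + k)*k = 6 - 3*k*(-5 + k))
(5030 + 8418)*(4063 + 24507) - ((13 + 47) + 20)*(-12 + d(-4)) = (5030 + 8418)*(4063 + 24507) - ((13 + 47) + 20)*(-12 + (6 - 3*(-4)**2 + 15*(-4))) = 13448*28570 - (60 + 20)*(-12 + (6 - 3*16 - 60)) = 384209360 - 80*(-12 + (6 - 48 - 60)) = 384209360 - 80*(-12 - 102) = 384209360 - 80*(-114) = 384209360 - 1*(-9120) = 384209360 + 9120 = 384218480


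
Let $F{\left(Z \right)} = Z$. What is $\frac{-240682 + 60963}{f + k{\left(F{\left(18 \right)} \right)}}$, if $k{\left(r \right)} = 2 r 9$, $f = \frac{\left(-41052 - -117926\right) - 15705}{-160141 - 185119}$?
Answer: $- \frac{62049781940}{111803071} \approx -554.99$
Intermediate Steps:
$f = - \frac{61169}{345260}$ ($f = \frac{\left(-41052 + 117926\right) - 15705}{-345260} = \left(76874 - 15705\right) \left(- \frac{1}{345260}\right) = 61169 \left(- \frac{1}{345260}\right) = - \frac{61169}{345260} \approx -0.17717$)
$k{\left(r \right)} = 18 r$
$\frac{-240682 + 60963}{f + k{\left(F{\left(18 \right)} \right)}} = \frac{-240682 + 60963}{- \frac{61169}{345260} + 18 \cdot 18} = - \frac{179719}{- \frac{61169}{345260} + 324} = - \frac{179719}{\frac{111803071}{345260}} = \left(-179719\right) \frac{345260}{111803071} = - \frac{62049781940}{111803071}$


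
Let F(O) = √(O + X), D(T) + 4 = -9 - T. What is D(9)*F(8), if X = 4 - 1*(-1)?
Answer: -22*√13 ≈ -79.322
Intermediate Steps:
X = 5 (X = 4 + 1 = 5)
D(T) = -13 - T (D(T) = -4 + (-9 - T) = -13 - T)
F(O) = √(5 + O) (F(O) = √(O + 5) = √(5 + O))
D(9)*F(8) = (-13 - 1*9)*√(5 + 8) = (-13 - 9)*√13 = -22*√13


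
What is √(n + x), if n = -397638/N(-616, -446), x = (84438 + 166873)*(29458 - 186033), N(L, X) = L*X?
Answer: I*√185628680572847887298/68684 ≈ 1.9837e+5*I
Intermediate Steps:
x = -39349019825 (x = 251311*(-156575) = -39349019825)
n = -198819/137368 (n = -397638/((-616*(-446))) = -397638/274736 = -397638*1/274736 = -198819/137368 ≈ -1.4473)
√(n + x) = √(-198819/137368 - 39349019825) = √(-5405296155519419/137368) = I*√185628680572847887298/68684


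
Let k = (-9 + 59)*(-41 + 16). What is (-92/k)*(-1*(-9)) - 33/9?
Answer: -5633/1875 ≈ -3.0043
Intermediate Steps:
k = -1250 (k = 50*(-25) = -1250)
(-92/k)*(-1*(-9)) - 33/9 = (-92/(-1250))*(-1*(-9)) - 33/9 = -92*(-1/1250)*9 - 33*⅑ = (46/625)*9 - 11/3 = 414/625 - 11/3 = -5633/1875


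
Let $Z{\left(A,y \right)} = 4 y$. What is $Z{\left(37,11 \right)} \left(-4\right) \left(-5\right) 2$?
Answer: $1760$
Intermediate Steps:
$Z{\left(37,11 \right)} \left(-4\right) \left(-5\right) 2 = 4 \cdot 11 \left(-4\right) \left(-5\right) 2 = 44 \cdot 20 \cdot 2 = 44 \cdot 40 = 1760$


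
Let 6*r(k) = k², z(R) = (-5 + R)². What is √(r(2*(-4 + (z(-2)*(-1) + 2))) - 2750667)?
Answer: 3*I*√305437 ≈ 1658.0*I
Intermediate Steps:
r(k) = k²/6
√(r(2*(-4 + (z(-2)*(-1) + 2))) - 2750667) = √((2*(-4 + ((-5 - 2)²*(-1) + 2)))²/6 - 2750667) = √((2*(-4 + ((-7)²*(-1) + 2)))²/6 - 2750667) = √((2*(-4 + (49*(-1) + 2)))²/6 - 2750667) = √((2*(-4 + (-49 + 2)))²/6 - 2750667) = √((2*(-4 - 47))²/6 - 2750667) = √((2*(-51))²/6 - 2750667) = √((⅙)*(-102)² - 2750667) = √((⅙)*10404 - 2750667) = √(1734 - 2750667) = √(-2748933) = 3*I*√305437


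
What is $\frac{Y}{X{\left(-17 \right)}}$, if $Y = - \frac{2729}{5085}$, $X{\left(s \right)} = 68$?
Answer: $- \frac{2729}{345780} \approx -0.0078923$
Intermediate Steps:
$Y = - \frac{2729}{5085}$ ($Y = \left(-2729\right) \frac{1}{5085} = - \frac{2729}{5085} \approx -0.53668$)
$\frac{Y}{X{\left(-17 \right)}} = - \frac{2729}{5085 \cdot 68} = \left(- \frac{2729}{5085}\right) \frac{1}{68} = - \frac{2729}{345780}$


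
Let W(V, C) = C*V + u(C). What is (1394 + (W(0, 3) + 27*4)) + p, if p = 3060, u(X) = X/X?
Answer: 4563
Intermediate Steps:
u(X) = 1
W(V, C) = 1 + C*V (W(V, C) = C*V + 1 = 1 + C*V)
(1394 + (W(0, 3) + 27*4)) + p = (1394 + ((1 + 3*0) + 27*4)) + 3060 = (1394 + ((1 + 0) + 108)) + 3060 = (1394 + (1 + 108)) + 3060 = (1394 + 109) + 3060 = 1503 + 3060 = 4563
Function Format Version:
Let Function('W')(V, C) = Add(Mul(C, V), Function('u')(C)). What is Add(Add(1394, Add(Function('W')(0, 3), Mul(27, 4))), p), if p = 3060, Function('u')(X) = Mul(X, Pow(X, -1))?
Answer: 4563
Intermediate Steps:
Function('u')(X) = 1
Function('W')(V, C) = Add(1, Mul(C, V)) (Function('W')(V, C) = Add(Mul(C, V), 1) = Add(1, Mul(C, V)))
Add(Add(1394, Add(Function('W')(0, 3), Mul(27, 4))), p) = Add(Add(1394, Add(Add(1, Mul(3, 0)), Mul(27, 4))), 3060) = Add(Add(1394, Add(Add(1, 0), 108)), 3060) = Add(Add(1394, Add(1, 108)), 3060) = Add(Add(1394, 109), 3060) = Add(1503, 3060) = 4563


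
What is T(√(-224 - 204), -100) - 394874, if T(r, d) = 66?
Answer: -394808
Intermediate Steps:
T(√(-224 - 204), -100) - 394874 = 66 - 394874 = -394808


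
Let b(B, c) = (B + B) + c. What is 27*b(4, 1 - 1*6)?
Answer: 81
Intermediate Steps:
b(B, c) = c + 2*B (b(B, c) = 2*B + c = c + 2*B)
27*b(4, 1 - 1*6) = 27*((1 - 1*6) + 2*4) = 27*((1 - 6) + 8) = 27*(-5 + 8) = 27*3 = 81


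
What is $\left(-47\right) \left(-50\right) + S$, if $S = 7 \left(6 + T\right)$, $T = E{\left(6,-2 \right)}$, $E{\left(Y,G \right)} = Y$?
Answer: $2434$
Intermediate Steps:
$T = 6$
$S = 84$ ($S = 7 \left(6 + 6\right) = 7 \cdot 12 = 84$)
$\left(-47\right) \left(-50\right) + S = \left(-47\right) \left(-50\right) + 84 = 2350 + 84 = 2434$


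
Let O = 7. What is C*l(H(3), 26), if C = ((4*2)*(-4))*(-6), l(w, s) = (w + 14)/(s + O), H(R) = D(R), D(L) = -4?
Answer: 640/11 ≈ 58.182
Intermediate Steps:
H(R) = -4
l(w, s) = (14 + w)/(7 + s) (l(w, s) = (w + 14)/(s + 7) = (14 + w)/(7 + s))
C = 192 (C = (8*(-4))*(-6) = -32*(-6) = 192)
C*l(H(3), 26) = 192*((14 - 4)/(7 + 26)) = 192*(10/33) = 640/11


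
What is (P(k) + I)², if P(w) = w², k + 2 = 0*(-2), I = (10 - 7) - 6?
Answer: 1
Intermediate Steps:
I = -3 (I = 3 - 6 = -3)
k = -2 (k = -2 + 0*(-2) = -2 + 0 = -2)
(P(k) + I)² = ((-2)² - 3)² = (4 - 3)² = 1² = 1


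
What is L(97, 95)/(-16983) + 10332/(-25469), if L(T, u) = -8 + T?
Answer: -177735097/432540027 ≈ -0.41091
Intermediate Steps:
L(97, 95)/(-16983) + 10332/(-25469) = (-8 + 97)/(-16983) + 10332/(-25469) = 89*(-1/16983) + 10332*(-1/25469) = -89/16983 - 10332/25469 = -177735097/432540027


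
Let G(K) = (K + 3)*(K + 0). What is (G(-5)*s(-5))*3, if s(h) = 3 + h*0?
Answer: 90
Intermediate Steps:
G(K) = K*(3 + K) (G(K) = (3 + K)*K = K*(3 + K))
s(h) = 3 (s(h) = 3 + 0 = 3)
(G(-5)*s(-5))*3 = (-5*(3 - 5)*3)*3 = (-5*(-2)*3)*3 = (10*3)*3 = 30*3 = 90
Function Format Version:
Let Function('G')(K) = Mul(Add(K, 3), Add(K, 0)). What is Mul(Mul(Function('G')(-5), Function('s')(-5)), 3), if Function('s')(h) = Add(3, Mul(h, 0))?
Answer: 90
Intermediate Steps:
Function('G')(K) = Mul(K, Add(3, K)) (Function('G')(K) = Mul(Add(3, K), K) = Mul(K, Add(3, K)))
Function('s')(h) = 3 (Function('s')(h) = Add(3, 0) = 3)
Mul(Mul(Function('G')(-5), Function('s')(-5)), 3) = Mul(Mul(Mul(-5, Add(3, -5)), 3), 3) = Mul(Mul(Mul(-5, -2), 3), 3) = Mul(Mul(10, 3), 3) = Mul(30, 3) = 90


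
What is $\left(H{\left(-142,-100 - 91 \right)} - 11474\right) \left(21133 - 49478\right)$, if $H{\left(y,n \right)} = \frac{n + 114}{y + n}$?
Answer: $\frac{108299583925}{333} \approx 3.2522 \cdot 10^{8}$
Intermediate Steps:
$H{\left(y,n \right)} = \frac{114 + n}{n + y}$
$\left(H{\left(-142,-100 - 91 \right)} - 11474\right) \left(21133 - 49478\right) = \left(\frac{114 - 191}{\left(-100 - 91\right) - 142} - 11474\right) \left(21133 - 49478\right) = \left(\frac{114 - 191}{-191 - 142} - 11474\right) \left(-28345\right) = \left(\frac{1}{-333} \left(-77\right) - 11474\right) \left(-28345\right) = \left(\left(- \frac{1}{333}\right) \left(-77\right) - 11474\right) \left(-28345\right) = \left(\frac{77}{333} - 11474\right) \left(-28345\right) = \left(- \frac{3820765}{333}\right) \left(-28345\right) = \frac{108299583925}{333}$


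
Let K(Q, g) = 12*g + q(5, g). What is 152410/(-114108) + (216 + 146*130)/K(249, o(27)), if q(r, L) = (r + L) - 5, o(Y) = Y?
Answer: 356153543/6675318 ≈ 53.354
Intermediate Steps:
q(r, L) = -5 + L + r (q(r, L) = (L + r) - 5 = -5 + L + r)
K(Q, g) = 13*g (K(Q, g) = 12*g + (-5 + g + 5) = 12*g + g = 13*g)
152410/(-114108) + (216 + 146*130)/K(249, o(27)) = 152410/(-114108) + (216 + 146*130)/((13*27)) = 152410*(-1/114108) + (216 + 18980)/351 = -76205/57054 + 19196*(1/351) = -76205/57054 + 19196/351 = 356153543/6675318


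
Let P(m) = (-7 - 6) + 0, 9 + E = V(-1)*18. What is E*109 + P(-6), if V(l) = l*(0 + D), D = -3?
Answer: 4892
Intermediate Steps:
V(l) = -3*l (V(l) = l*(0 - 3) = l*(-3) = -3*l)
E = 45 (E = -9 - 3*(-1)*18 = -9 + 3*18 = -9 + 54 = 45)
P(m) = -13 (P(m) = -13 + 0 = -13)
E*109 + P(-6) = 45*109 - 13 = 4905 - 13 = 4892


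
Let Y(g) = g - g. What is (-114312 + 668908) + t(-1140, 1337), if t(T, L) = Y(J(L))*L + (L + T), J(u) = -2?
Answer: 554793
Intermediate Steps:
Y(g) = 0
t(T, L) = L + T (t(T, L) = 0*L + (L + T) = 0 + (L + T) = L + T)
(-114312 + 668908) + t(-1140, 1337) = (-114312 + 668908) + (1337 - 1140) = 554596 + 197 = 554793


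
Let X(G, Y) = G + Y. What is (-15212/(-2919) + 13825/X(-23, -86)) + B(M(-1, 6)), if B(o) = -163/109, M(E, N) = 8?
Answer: -39172864/318171 ≈ -123.12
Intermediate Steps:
B(o) = -163/109 (B(o) = -163*1/109 = -163/109)
(-15212/(-2919) + 13825/X(-23, -86)) + B(M(-1, 6)) = (-15212/(-2919) + 13825/(-23 - 86)) - 163/109 = (-15212*(-1/2919) + 13825/(-109)) - 163/109 = (15212/2919 + 13825*(-1/109)) - 163/109 = (15212/2919 - 13825/109) - 163/109 = -38697067/318171 - 163/109 = -39172864/318171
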